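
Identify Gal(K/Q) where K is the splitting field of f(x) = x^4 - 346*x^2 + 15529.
Gal(K/Q) = V_4 (Klein four-group, Z/2Z × Z/2Z)

f factors as (x^2 - 293)(x^2 - 53), so the splitting field is K = Q(sqrt(293), sqrt(53)). The elements 293, 53, 15529 are all non-squares in Q, so sqrt(293) and sqrt(53) generate independent quadratic extensions. Thus [K:Q] = 4 and Gal(K/Q) is generated by the two order-2 automorphisms sqrt(293) ↦ -sqrt(293) and sqrt(53) ↦ -sqrt(53), giving V_4.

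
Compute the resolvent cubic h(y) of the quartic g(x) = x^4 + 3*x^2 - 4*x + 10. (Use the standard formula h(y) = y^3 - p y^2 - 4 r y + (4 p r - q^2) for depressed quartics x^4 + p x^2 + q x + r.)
h(y) = y^3 - 3*y^2 - 40*y + 104

Identify coefficients: p = 3, q = -4, r = 10.
Plug into h(y) = y^3 - p y^2 - 4 r y + (4 p r - q^2):
  h(y) = y^3 - (3) y^2 - 4*(10) y + (4*(3)*(10) - (-4)^2)
       = y^3 + (-3) y^2 + (-40) y + (104).
Simplifying: h(y) = y^3 - 3*y^2 - 40*y + 104.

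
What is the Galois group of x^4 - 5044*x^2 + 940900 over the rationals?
Gal(K/Q) = Z/2Z (cyclic of order 2)

f factors as (x^2 - 194)(x^2 - 4850), so the splitting field is K = Q(sqrt(194), sqrt(4850)). The squarefree part of 194 is 194 and the squarefree part of 4850 is also 194, so sqrt(194) and sqrt(4850) are both rational multiples of sqrt(194). Hence Q(sqrt(194)) = Q(sqrt(4850)) = Q(sqrt(194)), and the splitting field collapses to a single degree-2 extension with Galois group Z/2Z.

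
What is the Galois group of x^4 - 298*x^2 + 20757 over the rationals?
Gal(K/Q) = V_4 (Klein four-group, Z/2Z × Z/2Z)

f factors as (x^2 - 187)(x^2 - 111), so the splitting field is K = Q(sqrt(187), sqrt(111)). The elements 187, 111, 20757 are all non-squares in Q, so sqrt(187) and sqrt(111) generate independent quadratic extensions. Thus [K:Q] = 4 and Gal(K/Q) is generated by the two order-2 automorphisms sqrt(187) ↦ -sqrt(187) and sqrt(111) ↦ -sqrt(111), giving V_4.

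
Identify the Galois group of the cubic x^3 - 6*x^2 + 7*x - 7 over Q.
Gal(K/Q) = S_3 (symmetric group of order 6)

Compute the discriminant of x^3 + (-6)*x^2 + (7)*x + (-7): Δ = -1687. Since Δ is not a rational square, the Galois group is not contained in A_3; it must be the full S_3 (irreducibility of the cubic rules out anything smaller).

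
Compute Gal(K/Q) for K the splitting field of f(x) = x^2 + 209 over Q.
Gal(K/Q) = Z/2Z (cyclic of order 2)

x^2 + 209 is irreducible over Q since -209 is not a rational square. The splitting field Q(sqrt(-209)) has degree 2 over Q, and its unique nontrivial automorphism is sqrt(-209) ↦ -sqrt(-209). Hence Gal(Q(sqrt(-209))/Q) = Z/2Z.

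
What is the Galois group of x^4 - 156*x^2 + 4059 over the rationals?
Gal(K/Q) = V_4 (Klein four-group, Z/2Z × Z/2Z)

f factors as (x^2 - 123)(x^2 - 33), so the splitting field is K = Q(sqrt(123), sqrt(33)). The elements 123, 33, 4059 are all non-squares in Q, so sqrt(123) and sqrt(33) generate independent quadratic extensions. Thus [K:Q] = 4 and Gal(K/Q) is generated by the two order-2 automorphisms sqrt(123) ↦ -sqrt(123) and sqrt(33) ↦ -sqrt(33), giving V_4.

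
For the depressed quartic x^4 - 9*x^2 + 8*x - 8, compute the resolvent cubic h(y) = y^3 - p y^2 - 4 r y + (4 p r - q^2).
h(y) = y^3 + 9*y^2 + 32*y + 224

Identify coefficients: p = -9, q = 8, r = -8.
Plug into h(y) = y^3 - p y^2 - 4 r y + (4 p r - q^2):
  h(y) = y^3 - (-9) y^2 - 4*(-8) y + (4*(-9)*(-8) - (8)^2)
       = y^3 + (9) y^2 + (32) y + (224).
Simplifying: h(y) = y^3 + 9*y^2 + 32*y + 224.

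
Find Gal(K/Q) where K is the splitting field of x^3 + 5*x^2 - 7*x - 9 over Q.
Gal(K/Q) = S_3 (symmetric group of order 6)

Compute the discriminant of x^3 + (5)*x^2 + (-7)*x + (-9): Δ = 10580. Since Δ is not a rational square, the Galois group is not contained in A_3; it must be the full S_3 (irreducibility of the cubic rules out anything smaller).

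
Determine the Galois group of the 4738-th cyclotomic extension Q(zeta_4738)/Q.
|Gal(Q(zeta_4738)/Q)| = phi(4738) = 2244; group ≅ (Z/4738Z)^* ≅ Z/22Z × Z/102Z

The n-th cyclotomic polynomial Φ_4738(x) is the minimal polynomial of zeta_4738 over Q and has degree phi(4738) = 2244. So Q(zeta_4738) is a degree-2244 Galois extension with Galois group (Z/4738Z)^*. By CRT, (Z/4738Z)^* ≅ (Z/2Z)^* × (Z/23Z)^* × (Z/103Z)^*. Each prime-power unit group is (Z/2Z)^* ≅ trivial group (order 1); (Z/23Z)^* ≅ Z/22Z; (Z/103Z)^* ≅ Z/102Z. Hence Gal(Q(zeta_4738)/Q) ≅ Z/22Z × Z/102Z.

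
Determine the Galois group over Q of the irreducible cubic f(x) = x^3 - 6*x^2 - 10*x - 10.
Gal(K/Q) = S_3 (symmetric group of order 6)

Compute the discriminant of x^3 + (-6)*x^2 + (-10)*x + (-10): Δ = -14540. Since Δ is not a rational square, the Galois group is not contained in A_3; it must be the full S_3 (irreducibility of the cubic rules out anything smaller).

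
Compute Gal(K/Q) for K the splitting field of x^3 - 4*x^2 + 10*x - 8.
Gal(K/Q) = S_3 (symmetric group of order 6)

Compute the discriminant of x^3 + (-4)*x^2 + (10)*x + (-8): Δ = -416. Since Δ is not a rational square, the Galois group is not contained in A_3; it must be the full S_3 (irreducibility of the cubic rules out anything smaller).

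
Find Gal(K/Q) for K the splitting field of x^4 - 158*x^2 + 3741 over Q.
Gal(K/Q) = V_4 (Klein four-group, Z/2Z × Z/2Z)

f factors as (x^2 - 29)(x^2 - 129), so the splitting field is K = Q(sqrt(29), sqrt(129)). The elements 29, 129, 3741 are all non-squares in Q, so sqrt(29) and sqrt(129) generate independent quadratic extensions. Thus [K:Q] = 4 and Gal(K/Q) is generated by the two order-2 automorphisms sqrt(29) ↦ -sqrt(29) and sqrt(129) ↦ -sqrt(129), giving V_4.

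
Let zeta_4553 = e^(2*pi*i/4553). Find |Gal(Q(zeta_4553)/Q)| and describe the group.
|Gal(Q(zeta_4553)/Q)| = phi(4553) = 4368; group ≅ (Z/4553Z)^* ≅ Z/28Z × Z/156Z

The n-th cyclotomic polynomial Φ_4553(x) is the minimal polynomial of zeta_4553 over Q and has degree phi(4553) = 4368. So Q(zeta_4553) is a degree-4368 Galois extension with Galois group (Z/4553Z)^*. By CRT, (Z/4553Z)^* ≅ (Z/29Z)^* × (Z/157Z)^*. Each prime-power unit group is (Z/29Z)^* ≅ Z/28Z; (Z/157Z)^* ≅ Z/156Z. Hence Gal(Q(zeta_4553)/Q) ≅ Z/28Z × Z/156Z.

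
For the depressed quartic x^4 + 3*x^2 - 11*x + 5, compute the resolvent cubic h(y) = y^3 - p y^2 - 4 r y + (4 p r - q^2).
h(y) = y^3 - 3*y^2 - 20*y - 61

Identify coefficients: p = 3, q = -11, r = 5.
Plug into h(y) = y^3 - p y^2 - 4 r y + (4 p r - q^2):
  h(y) = y^3 - (3) y^2 - 4*(5) y + (4*(3)*(5) - (-11)^2)
       = y^3 + (-3) y^2 + (-20) y + (-61).
Simplifying: h(y) = y^3 - 3*y^2 - 20*y - 61.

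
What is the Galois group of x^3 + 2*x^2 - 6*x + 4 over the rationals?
Gal(K/Q) = S_3 (symmetric group of order 6)

Compute the discriminant of x^3 + (2)*x^2 + (-6)*x + (4): Δ = -416. Since Δ is not a rational square, the Galois group is not contained in A_3; it must be the full S_3 (irreducibility of the cubic rules out anything smaller).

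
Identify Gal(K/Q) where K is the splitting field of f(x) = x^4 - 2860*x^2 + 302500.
Gal(K/Q) = Z/2Z (cyclic of order 2)

f factors as (x^2 - 2750)(x^2 - 110), so the splitting field is K = Q(sqrt(2750), sqrt(110)). The squarefree part of 2750 is 110 and the squarefree part of 110 is also 110, so sqrt(2750) and sqrt(110) are both rational multiples of sqrt(110). Hence Q(sqrt(2750)) = Q(sqrt(110)) = Q(sqrt(110)), and the splitting field collapses to a single degree-2 extension with Galois group Z/2Z.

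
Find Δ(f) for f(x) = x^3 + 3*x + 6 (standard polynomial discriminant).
Δ = -1080

For a depressed cubic x^3 + p x + q the discriminant is Δ = -4 p^3 - 27 q^2 = -4*(3)^3 - 27*(6)^2 = -108 - 972 = -1080.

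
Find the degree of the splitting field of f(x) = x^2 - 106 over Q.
[K:Q] = 2

The polynomial x^2 - 106 is irreducible over Q since 106 is not a perfect square. Its splitting field is Q(sqrt(106)), which has degree 2 over Q.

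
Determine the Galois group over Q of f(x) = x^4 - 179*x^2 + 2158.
Gal(K/Q) = V_4 (Klein four-group, Z/2Z × Z/2Z)

f factors as (x^2 - 13)(x^2 - 166), so the splitting field is K = Q(sqrt(13), sqrt(166)). The elements 13, 166, 2158 are all non-squares in Q, so sqrt(13) and sqrt(166) generate independent quadratic extensions. Thus [K:Q] = 4 and Gal(K/Q) is generated by the two order-2 automorphisms sqrt(13) ↦ -sqrt(13) and sqrt(166) ↦ -sqrt(166), giving V_4.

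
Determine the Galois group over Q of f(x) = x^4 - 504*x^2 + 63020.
Gal(K/Q) = V_4 (Klein four-group, Z/2Z × Z/2Z)

f factors as (x^2 - 274)(x^2 - 230), so the splitting field is K = Q(sqrt(274), sqrt(230)). The elements 274, 230, 63020 are all non-squares in Q, so sqrt(274) and sqrt(230) generate independent quadratic extensions. Thus [K:Q] = 4 and Gal(K/Q) is generated by the two order-2 automorphisms sqrt(274) ↦ -sqrt(274) and sqrt(230) ↦ -sqrt(230), giving V_4.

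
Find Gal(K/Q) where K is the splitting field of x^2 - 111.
Gal(K/Q) = Z/2Z (cyclic of order 2)

x^2 - 111 is irreducible over Q since 111 is not a rational square. The splitting field Q(sqrt(111)) has degree 2 over Q, and its unique nontrivial automorphism is sqrt(111) ↦ -sqrt(111). Hence Gal(Q(sqrt(111))/Q) = Z/2Z.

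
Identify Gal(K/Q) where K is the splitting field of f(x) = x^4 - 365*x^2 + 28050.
Gal(K/Q) = V_4 (Klein four-group, Z/2Z × Z/2Z)

f factors as (x^2 - 255)(x^2 - 110), so the splitting field is K = Q(sqrt(255), sqrt(110)). The elements 255, 110, 28050 are all non-squares in Q, so sqrt(255) and sqrt(110) generate independent quadratic extensions. Thus [K:Q] = 4 and Gal(K/Q) is generated by the two order-2 automorphisms sqrt(255) ↦ -sqrt(255) and sqrt(110) ↦ -sqrt(110), giving V_4.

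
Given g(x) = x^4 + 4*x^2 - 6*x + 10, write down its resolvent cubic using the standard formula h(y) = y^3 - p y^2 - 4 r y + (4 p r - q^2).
h(y) = y^3 - 4*y^2 - 40*y + 124

Identify coefficients: p = 4, q = -6, r = 10.
Plug into h(y) = y^3 - p y^2 - 4 r y + (4 p r - q^2):
  h(y) = y^3 - (4) y^2 - 4*(10) y + (4*(4)*(10) - (-6)^2)
       = y^3 + (-4) y^2 + (-40) y + (124).
Simplifying: h(y) = y^3 - 4*y^2 - 40*y + 124.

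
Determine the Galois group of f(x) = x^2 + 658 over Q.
Gal(K/Q) = Z/2Z (cyclic of order 2)

x^2 + 658 is irreducible over Q since -658 is not a rational square. The splitting field Q(sqrt(-658)) has degree 2 over Q, and its unique nontrivial automorphism is sqrt(-658) ↦ -sqrt(-658). Hence Gal(Q(sqrt(-658))/Q) = Z/2Z.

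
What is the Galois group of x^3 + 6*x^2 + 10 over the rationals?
Gal(K/Q) = S_3 (symmetric group of order 6)

Compute the discriminant of x^3 + (6)*x^2 + (0)*x + (10): Δ = -11340. Since Δ is not a rational square, the Galois group is not contained in A_3; it must be the full S_3 (irreducibility of the cubic rules out anything smaller).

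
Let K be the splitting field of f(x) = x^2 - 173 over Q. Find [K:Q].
[K:Q] = 2

The polynomial x^2 - 173 is irreducible over Q since 173 is not a perfect square. Its splitting field is Q(sqrt(173)), which has degree 2 over Q.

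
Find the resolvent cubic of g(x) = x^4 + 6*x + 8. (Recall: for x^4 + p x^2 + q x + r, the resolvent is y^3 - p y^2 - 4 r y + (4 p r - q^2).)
h(y) = y^3 - 32*y - 36

Identify coefficients: p = 0, q = 6, r = 8.
Plug into h(y) = y^3 - p y^2 - 4 r y + (4 p r - q^2):
  h(y) = y^3 - (0) y^2 - 4*(8) y + (4*(0)*(8) - (6)^2)
       = y^3 + (0) y^2 + (-32) y + (-36).
Simplifying: h(y) = y^3 - 32*y - 36.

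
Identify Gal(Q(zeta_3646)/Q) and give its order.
|Gal(Q(zeta_3646)/Q)| = phi(3646) = 1822; group ≅ (Z/3646Z)^* ≅ Z/1822Z

The n-th cyclotomic polynomial Φ_3646(x) is the minimal polynomial of zeta_3646 over Q and has degree phi(3646) = 1822. So Q(zeta_3646) is a degree-1822 Galois extension with Galois group (Z/3646Z)^*. By CRT, (Z/3646Z)^* ≅ (Z/2Z)^* × (Z/1823Z)^*. Each prime-power unit group is (Z/2Z)^* ≅ trivial group (order 1); (Z/1823Z)^* ≅ Z/1822Z. Hence Gal(Q(zeta_3646)/Q) ≅ Z/1822Z.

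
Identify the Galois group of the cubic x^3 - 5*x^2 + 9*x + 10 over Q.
Gal(K/Q) = S_3 (symmetric group of order 6)

Compute the discriminant of x^3 + (-5)*x^2 + (9)*x + (10): Δ = -6691. Since Δ is not a rational square, the Galois group is not contained in A_3; it must be the full S_3 (irreducibility of the cubic rules out anything smaller).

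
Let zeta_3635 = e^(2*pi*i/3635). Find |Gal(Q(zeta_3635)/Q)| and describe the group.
|Gal(Q(zeta_3635)/Q)| = phi(3635) = 2904; group ≅ (Z/3635Z)^* ≅ Z/4Z × Z/726Z

The n-th cyclotomic polynomial Φ_3635(x) is the minimal polynomial of zeta_3635 over Q and has degree phi(3635) = 2904. So Q(zeta_3635) is a degree-2904 Galois extension with Galois group (Z/3635Z)^*. By CRT, (Z/3635Z)^* ≅ (Z/5Z)^* × (Z/727Z)^*. Each prime-power unit group is (Z/5Z)^* ≅ Z/4Z; (Z/727Z)^* ≅ Z/726Z. Hence Gal(Q(zeta_3635)/Q) ≅ Z/4Z × Z/726Z.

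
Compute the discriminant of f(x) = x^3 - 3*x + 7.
Δ = -1215

For a depressed cubic x^3 + p x + q the discriminant is Δ = -4 p^3 - 27 q^2 = -4*(-3)^3 - 27*(7)^2 = 108 - 1323 = -1215.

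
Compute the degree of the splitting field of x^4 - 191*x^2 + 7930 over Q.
[K:Q] = 4

f factors as (x^2 - 61)(x^2 - 130); the splitting field is K = Q(sqrt(61), sqrt(130)). Since 61, 130, and 7930 are all non-squares in Q, the three subfields Q(sqrt(61)), Q(sqrt(130)), Q(sqrt(7930)) are distinct degree-2 extensions, so [K:Q] = 4 (Klein four Galois group).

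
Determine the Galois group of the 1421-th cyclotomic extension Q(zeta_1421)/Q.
|Gal(Q(zeta_1421)/Q)| = phi(1421) = 1176; group ≅ (Z/1421Z)^* ≅ Z/28Z × Z/42Z

The n-th cyclotomic polynomial Φ_1421(x) is the minimal polynomial of zeta_1421 over Q and has degree phi(1421) = 1176. So Q(zeta_1421) is a degree-1176 Galois extension with Galois group (Z/1421Z)^*. By CRT, (Z/1421Z)^* ≅ (Z/49Z)^* × (Z/29Z)^*. Each prime-power unit group is (Z/49Z)^* ≅ Z/42Z; (Z/29Z)^* ≅ Z/28Z. Hence Gal(Q(zeta_1421)/Q) ≅ Z/28Z × Z/42Z.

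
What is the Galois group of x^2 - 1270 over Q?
Gal(K/Q) = Z/2Z (cyclic of order 2)

x^2 - 1270 is irreducible over Q since 1270 is not a rational square. The splitting field Q(sqrt(1270)) has degree 2 over Q, and its unique nontrivial automorphism is sqrt(1270) ↦ -sqrt(1270). Hence Gal(Q(sqrt(1270))/Q) = Z/2Z.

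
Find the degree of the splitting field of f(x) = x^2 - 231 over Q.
[K:Q] = 2

The polynomial x^2 - 231 is irreducible over Q since 231 is not a perfect square. Its splitting field is Q(sqrt(231)), which has degree 2 over Q.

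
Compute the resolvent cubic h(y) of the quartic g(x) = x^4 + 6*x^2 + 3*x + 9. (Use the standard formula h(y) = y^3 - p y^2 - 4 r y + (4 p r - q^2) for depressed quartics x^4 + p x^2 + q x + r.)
h(y) = y^3 - 6*y^2 - 36*y + 207

Identify coefficients: p = 6, q = 3, r = 9.
Plug into h(y) = y^3 - p y^2 - 4 r y + (4 p r - q^2):
  h(y) = y^3 - (6) y^2 - 4*(9) y + (4*(6)*(9) - (3)^2)
       = y^3 + (-6) y^2 + (-36) y + (207).
Simplifying: h(y) = y^3 - 6*y^2 - 36*y + 207.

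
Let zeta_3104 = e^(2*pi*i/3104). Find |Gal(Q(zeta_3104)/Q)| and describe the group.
|Gal(Q(zeta_3104)/Q)| = phi(3104) = 1536; group ≅ (Z/3104Z)^* ≅ Z/2Z × Z/8Z × Z/96Z

The n-th cyclotomic polynomial Φ_3104(x) is the minimal polynomial of zeta_3104 over Q and has degree phi(3104) = 1536. So Q(zeta_3104) is a degree-1536 Galois extension with Galois group (Z/3104Z)^*. By CRT, (Z/3104Z)^* ≅ (Z/32Z)^* × (Z/97Z)^*. Each prime-power unit group is (Z/32Z)^* ≅ Z/2Z × Z/8Z; (Z/97Z)^* ≅ Z/96Z. Hence Gal(Q(zeta_3104)/Q) ≅ Z/2Z × Z/8Z × Z/96Z.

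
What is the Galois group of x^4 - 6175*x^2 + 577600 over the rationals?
Gal(K/Q) = Z/2Z (cyclic of order 2)

f factors as (x^2 - 95)(x^2 - 6080), so the splitting field is K = Q(sqrt(95), sqrt(6080)). The squarefree part of 95 is 95 and the squarefree part of 6080 is also 95, so sqrt(95) and sqrt(6080) are both rational multiples of sqrt(95). Hence Q(sqrt(95)) = Q(sqrt(6080)) = Q(sqrt(95)), and the splitting field collapses to a single degree-2 extension with Galois group Z/2Z.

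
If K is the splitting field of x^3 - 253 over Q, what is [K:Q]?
[K:Q] = 6

x^3 - 253 has one real root r = 253^(1/3) and two complex roots r*zeta_3, r*zeta_3^2 where zeta_3 = e^(2*pi*i/3). The splitting field is Q(r, zeta_3). [Q(r):Q] = 3 and [Q(zeta_3):Q] = 2 with gcd = 1, so [Q(r, zeta_3):Q] = 3 * 2 = 6.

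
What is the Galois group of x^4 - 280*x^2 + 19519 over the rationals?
Gal(K/Q) = V_4 (Klein four-group, Z/2Z × Z/2Z)

f factors as (x^2 - 131)(x^2 - 149), so the splitting field is K = Q(sqrt(131), sqrt(149)). The elements 131, 149, 19519 are all non-squares in Q, so sqrt(131) and sqrt(149) generate independent quadratic extensions. Thus [K:Q] = 4 and Gal(K/Q) is generated by the two order-2 automorphisms sqrt(131) ↦ -sqrt(131) and sqrt(149) ↦ -sqrt(149), giving V_4.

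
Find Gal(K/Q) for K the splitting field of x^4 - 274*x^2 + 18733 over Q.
Gal(K/Q) = V_4 (Klein four-group, Z/2Z × Z/2Z)

f factors as (x^2 - 131)(x^2 - 143), so the splitting field is K = Q(sqrt(131), sqrt(143)). The elements 131, 143, 18733 are all non-squares in Q, so sqrt(131) and sqrt(143) generate independent quadratic extensions. Thus [K:Q] = 4 and Gal(K/Q) is generated by the two order-2 automorphisms sqrt(131) ↦ -sqrt(131) and sqrt(143) ↦ -sqrt(143), giving V_4.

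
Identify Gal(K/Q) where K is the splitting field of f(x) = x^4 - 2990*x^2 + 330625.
Gal(K/Q) = Z/2Z (cyclic of order 2)

f factors as (x^2 - 115)(x^2 - 2875), so the splitting field is K = Q(sqrt(115), sqrt(2875)). The squarefree part of 115 is 115 and the squarefree part of 2875 is also 115, so sqrt(115) and sqrt(2875) are both rational multiples of sqrt(115). Hence Q(sqrt(115)) = Q(sqrt(2875)) = Q(sqrt(115)), and the splitting field collapses to a single degree-2 extension with Galois group Z/2Z.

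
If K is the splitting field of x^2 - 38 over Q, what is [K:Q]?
[K:Q] = 2

The polynomial x^2 - 38 is irreducible over Q since 38 is not a perfect square. Its splitting field is Q(sqrt(38)), which has degree 2 over Q.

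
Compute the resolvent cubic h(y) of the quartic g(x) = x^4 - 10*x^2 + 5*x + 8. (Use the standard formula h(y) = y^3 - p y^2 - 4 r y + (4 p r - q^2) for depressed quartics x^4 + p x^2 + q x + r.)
h(y) = y^3 + 10*y^2 - 32*y - 345

Identify coefficients: p = -10, q = 5, r = 8.
Plug into h(y) = y^3 - p y^2 - 4 r y + (4 p r - q^2):
  h(y) = y^3 - (-10) y^2 - 4*(8) y + (4*(-10)*(8) - (5)^2)
       = y^3 + (10) y^2 + (-32) y + (-345).
Simplifying: h(y) = y^3 + 10*y^2 - 32*y - 345.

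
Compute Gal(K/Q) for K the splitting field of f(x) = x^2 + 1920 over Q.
Gal(K/Q) = Z/2Z (cyclic of order 2)

x^2 + 1920 is irreducible over Q since -1920 is not a rational square. The splitting field Q(sqrt(-1920)) has degree 2 over Q, and its unique nontrivial automorphism is sqrt(-1920) ↦ -sqrt(-1920). Hence Gal(Q(sqrt(-1920))/Q) = Z/2Z.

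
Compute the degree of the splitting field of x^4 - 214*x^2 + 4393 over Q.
[K:Q] = 4

f factors as (x^2 - 23)(x^2 - 191); the splitting field is K = Q(sqrt(23), sqrt(191)). Since 23, 191, and 4393 are all non-squares in Q, the three subfields Q(sqrt(23)), Q(sqrt(191)), Q(sqrt(4393)) are distinct degree-2 extensions, so [K:Q] = 4 (Klein four Galois group).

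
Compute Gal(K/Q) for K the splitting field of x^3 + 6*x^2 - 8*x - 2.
Gal(K/Q) = S_3 (symmetric group of order 6)

Compute the discriminant of x^3 + (6)*x^2 + (-8)*x + (-2): Δ = 7700. Since Δ is not a rational square, the Galois group is not contained in A_3; it must be the full S_3 (irreducibility of the cubic rules out anything smaller).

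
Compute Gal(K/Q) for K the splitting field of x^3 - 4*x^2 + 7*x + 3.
Gal(K/Q) = S_3 (symmetric group of order 6)

Compute the discriminant of x^3 + (-4)*x^2 + (7)*x + (3): Δ = -1575. Since Δ is not a rational square, the Galois group is not contained in A_3; it must be the full S_3 (irreducibility of the cubic rules out anything smaller).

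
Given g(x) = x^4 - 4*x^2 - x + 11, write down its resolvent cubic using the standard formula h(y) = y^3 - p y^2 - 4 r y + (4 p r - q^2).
h(y) = y^3 + 4*y^2 - 44*y - 177

Identify coefficients: p = -4, q = -1, r = 11.
Plug into h(y) = y^3 - p y^2 - 4 r y + (4 p r - q^2):
  h(y) = y^3 - (-4) y^2 - 4*(11) y + (4*(-4)*(11) - (-1)^2)
       = y^3 + (4) y^2 + (-44) y + (-177).
Simplifying: h(y) = y^3 + 4*y^2 - 44*y - 177.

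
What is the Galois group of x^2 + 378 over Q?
Gal(K/Q) = Z/2Z (cyclic of order 2)

x^2 + 378 is irreducible over Q since -378 is not a rational square. The splitting field Q(sqrt(-378)) has degree 2 over Q, and its unique nontrivial automorphism is sqrt(-378) ↦ -sqrt(-378). Hence Gal(Q(sqrt(-378))/Q) = Z/2Z.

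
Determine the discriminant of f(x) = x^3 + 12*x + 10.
Δ = -9612

For a depressed cubic x^3 + p x + q the discriminant is Δ = -4 p^3 - 27 q^2 = -4*(12)^3 - 27*(10)^2 = -6912 - 2700 = -9612.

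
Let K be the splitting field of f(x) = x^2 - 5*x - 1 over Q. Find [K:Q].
[K:Q] = 2

The discriminant of x^2 + (-5)*x + (-1) is b^2 - 4c = 25 - (-4) = 29. Since 29 is not a perfect square in Q, the polynomial is irreducible over Q. Its two roots generate a degree-2 extension, so [K:Q] = 2.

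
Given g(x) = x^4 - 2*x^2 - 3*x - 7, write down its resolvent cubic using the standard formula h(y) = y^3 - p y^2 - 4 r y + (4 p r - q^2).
h(y) = y^3 + 2*y^2 + 28*y + 47

Identify coefficients: p = -2, q = -3, r = -7.
Plug into h(y) = y^3 - p y^2 - 4 r y + (4 p r - q^2):
  h(y) = y^3 - (-2) y^2 - 4*(-7) y + (4*(-2)*(-7) - (-3)^2)
       = y^3 + (2) y^2 + (28) y + (47).
Simplifying: h(y) = y^3 + 2*y^2 + 28*y + 47.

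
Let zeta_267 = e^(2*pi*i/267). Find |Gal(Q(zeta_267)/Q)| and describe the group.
|Gal(Q(zeta_267)/Q)| = phi(267) = 176; group ≅ (Z/267Z)^* ≅ Z/2Z × Z/88Z

The n-th cyclotomic polynomial Φ_267(x) is the minimal polynomial of zeta_267 over Q and has degree phi(267) = 176. So Q(zeta_267) is a degree-176 Galois extension with Galois group (Z/267Z)^*. By CRT, (Z/267Z)^* ≅ (Z/3Z)^* × (Z/89Z)^*. Each prime-power unit group is (Z/3Z)^* ≅ Z/2Z; (Z/89Z)^* ≅ Z/88Z. Hence Gal(Q(zeta_267)/Q) ≅ Z/2Z × Z/88Z.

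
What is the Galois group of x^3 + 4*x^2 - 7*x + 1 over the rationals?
Gal(K/Q) = A_3 (cyclic of order 3)

Compute the discriminant of x^3 + (4)*x^2 + (-7)*x + (1): Δ = 1369. Since Δ is a perfect square (Δ = 37^2), the Galois group is contained in A_3. Irreducibility forces the group to be transitive on three roots, so Gal = A_3.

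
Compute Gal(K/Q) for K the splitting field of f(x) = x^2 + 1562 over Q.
Gal(K/Q) = Z/2Z (cyclic of order 2)

x^2 + 1562 is irreducible over Q since -1562 is not a rational square. The splitting field Q(sqrt(-1562)) has degree 2 over Q, and its unique nontrivial automorphism is sqrt(-1562) ↦ -sqrt(-1562). Hence Gal(Q(sqrt(-1562))/Q) = Z/2Z.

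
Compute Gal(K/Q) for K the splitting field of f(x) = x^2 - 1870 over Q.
Gal(K/Q) = Z/2Z (cyclic of order 2)

x^2 - 1870 is irreducible over Q since 1870 is not a rational square. The splitting field Q(sqrt(1870)) has degree 2 over Q, and its unique nontrivial automorphism is sqrt(1870) ↦ -sqrt(1870). Hence Gal(Q(sqrt(1870))/Q) = Z/2Z.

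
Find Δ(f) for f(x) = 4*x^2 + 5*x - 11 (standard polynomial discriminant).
Δ = 201

For a quadratic a x^2 + b x + c the discriminant is Δ = b^2 - 4ac = (5)^2 - 4*(4)*(-11) = 25 - (-176) = 201.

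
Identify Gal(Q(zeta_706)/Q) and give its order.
|Gal(Q(zeta_706)/Q)| = phi(706) = 352; group ≅ (Z/706Z)^* ≅ Z/352Z

The n-th cyclotomic polynomial Φ_706(x) is the minimal polynomial of zeta_706 over Q and has degree phi(706) = 352. So Q(zeta_706) is a degree-352 Galois extension with Galois group (Z/706Z)^*. By CRT, (Z/706Z)^* ≅ (Z/2Z)^* × (Z/353Z)^*. Each prime-power unit group is (Z/2Z)^* ≅ trivial group (order 1); (Z/353Z)^* ≅ Z/352Z. Hence Gal(Q(zeta_706)/Q) ≅ Z/352Z.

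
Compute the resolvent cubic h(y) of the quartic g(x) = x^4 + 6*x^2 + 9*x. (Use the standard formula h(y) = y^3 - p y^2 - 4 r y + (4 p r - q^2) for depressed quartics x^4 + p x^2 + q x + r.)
h(y) = y^3 - 6*y^2 - 81

Identify coefficients: p = 6, q = 9, r = 0.
Plug into h(y) = y^3 - p y^2 - 4 r y + (4 p r - q^2):
  h(y) = y^3 - (6) y^2 - 4*(0) y + (4*(6)*(0) - (9)^2)
       = y^3 + (-6) y^2 + (0) y + (-81).
Simplifying: h(y) = y^3 - 6*y^2 - 81.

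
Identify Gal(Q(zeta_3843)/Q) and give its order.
|Gal(Q(zeta_3843)/Q)| = phi(3843) = 2160; group ≅ (Z/3843Z)^* ≅ Z/6Z × Z/6Z × Z/60Z

The n-th cyclotomic polynomial Φ_3843(x) is the minimal polynomial of zeta_3843 over Q and has degree phi(3843) = 2160. So Q(zeta_3843) is a degree-2160 Galois extension with Galois group (Z/3843Z)^*. By CRT, (Z/3843Z)^* ≅ (Z/9Z)^* × (Z/7Z)^* × (Z/61Z)^*. Each prime-power unit group is (Z/9Z)^* ≅ Z/6Z; (Z/7Z)^* ≅ Z/6Z; (Z/61Z)^* ≅ Z/60Z. Hence Gal(Q(zeta_3843)/Q) ≅ Z/6Z × Z/6Z × Z/60Z.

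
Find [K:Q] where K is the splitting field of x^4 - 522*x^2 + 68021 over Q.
[K:Q] = 4

f factors as (x^2 - 271)(x^2 - 251); the splitting field is K = Q(sqrt(271), sqrt(251)). Since 271, 251, and 68021 are all non-squares in Q, the three subfields Q(sqrt(271)), Q(sqrt(251)), Q(sqrt(68021)) are distinct degree-2 extensions, so [K:Q] = 4 (Klein four Galois group).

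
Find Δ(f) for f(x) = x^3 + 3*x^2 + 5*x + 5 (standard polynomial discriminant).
Δ = -140

For x^3 + a x^2 + b x + c the discriminant is Δ = 18 a b c - 4 a^3 c + a^2 b^2 - 4 b^3 - 27 c^2.
Plug a = 3, b = 5, c = 5:
  18*(3)*(5)*(5) - 4*(3)^3*(5) + (3)^2*(5)^2 - 4*(5)^3 - 27*(5)^2
  = 1350 + (-540) + 225 + (-500) + (-675)
  = -140.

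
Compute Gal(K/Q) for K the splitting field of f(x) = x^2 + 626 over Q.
Gal(K/Q) = Z/2Z (cyclic of order 2)

x^2 + 626 is irreducible over Q since -626 is not a rational square. The splitting field Q(sqrt(-626)) has degree 2 over Q, and its unique nontrivial automorphism is sqrt(-626) ↦ -sqrt(-626). Hence Gal(Q(sqrt(-626))/Q) = Z/2Z.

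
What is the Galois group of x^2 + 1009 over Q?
Gal(K/Q) = Z/2Z (cyclic of order 2)

x^2 + 1009 is irreducible over Q since -1009 is not a rational square. The splitting field Q(sqrt(-1009)) has degree 2 over Q, and its unique nontrivial automorphism is sqrt(-1009) ↦ -sqrt(-1009). Hence Gal(Q(sqrt(-1009))/Q) = Z/2Z.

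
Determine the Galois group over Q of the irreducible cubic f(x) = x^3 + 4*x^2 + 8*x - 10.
Gal(K/Q) = S_3 (symmetric group of order 6)

Compute the discriminant of x^3 + (4)*x^2 + (8)*x + (-10): Δ = -6924. Since Δ is not a rational square, the Galois group is not contained in A_3; it must be the full S_3 (irreducibility of the cubic rules out anything smaller).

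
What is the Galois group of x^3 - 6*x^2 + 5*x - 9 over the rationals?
Gal(K/Q) = S_3 (symmetric group of order 6)

Compute the discriminant of x^3 + (-6)*x^2 + (5)*x + (-9): Δ = -4703. Since Δ is not a rational square, the Galois group is not contained in A_3; it must be the full S_3 (irreducibility of the cubic rules out anything smaller).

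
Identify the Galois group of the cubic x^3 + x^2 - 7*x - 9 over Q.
Gal(K/Q) = S_3 (symmetric group of order 6)

Compute the discriminant of x^3 + (1)*x^2 + (-7)*x + (-9): Δ = 404. Since Δ is not a rational square, the Galois group is not contained in A_3; it must be the full S_3 (irreducibility of the cubic rules out anything smaller).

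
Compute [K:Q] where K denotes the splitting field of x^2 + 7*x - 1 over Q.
[K:Q] = 2

The discriminant of x^2 + (7)*x + (-1) is b^2 - 4c = 49 - (-4) = 53. Since 53 is not a perfect square in Q, the polynomial is irreducible over Q. Its two roots generate a degree-2 extension, so [K:Q] = 2.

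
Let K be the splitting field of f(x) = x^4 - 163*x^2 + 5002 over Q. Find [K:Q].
[K:Q] = 4

f factors as (x^2 - 122)(x^2 - 41); the splitting field is K = Q(sqrt(122), sqrt(41)). Since 122, 41, and 5002 are all non-squares in Q, the three subfields Q(sqrt(122)), Q(sqrt(41)), Q(sqrt(5002)) are distinct degree-2 extensions, so [K:Q] = 4 (Klein four Galois group).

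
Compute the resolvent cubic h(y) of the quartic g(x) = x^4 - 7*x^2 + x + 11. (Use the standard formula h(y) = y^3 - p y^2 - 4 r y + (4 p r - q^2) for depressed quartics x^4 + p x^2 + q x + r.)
h(y) = y^3 + 7*y^2 - 44*y - 309

Identify coefficients: p = -7, q = 1, r = 11.
Plug into h(y) = y^3 - p y^2 - 4 r y + (4 p r - q^2):
  h(y) = y^3 - (-7) y^2 - 4*(11) y + (4*(-7)*(11) - (1)^2)
       = y^3 + (7) y^2 + (-44) y + (-309).
Simplifying: h(y) = y^3 + 7*y^2 - 44*y - 309.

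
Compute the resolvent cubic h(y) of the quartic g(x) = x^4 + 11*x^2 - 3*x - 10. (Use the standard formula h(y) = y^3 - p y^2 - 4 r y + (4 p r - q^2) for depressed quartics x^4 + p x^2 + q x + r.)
h(y) = y^3 - 11*y^2 + 40*y - 449

Identify coefficients: p = 11, q = -3, r = -10.
Plug into h(y) = y^3 - p y^2 - 4 r y + (4 p r - q^2):
  h(y) = y^3 - (11) y^2 - 4*(-10) y + (4*(11)*(-10) - (-3)^2)
       = y^3 + (-11) y^2 + (40) y + (-449).
Simplifying: h(y) = y^3 - 11*y^2 + 40*y - 449.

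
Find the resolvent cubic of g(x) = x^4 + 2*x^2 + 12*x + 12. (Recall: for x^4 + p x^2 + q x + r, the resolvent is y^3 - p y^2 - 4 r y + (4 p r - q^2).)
h(y) = y^3 - 2*y^2 - 48*y - 48

Identify coefficients: p = 2, q = 12, r = 12.
Plug into h(y) = y^3 - p y^2 - 4 r y + (4 p r - q^2):
  h(y) = y^3 - (2) y^2 - 4*(12) y + (4*(2)*(12) - (12)^2)
       = y^3 + (-2) y^2 + (-48) y + (-48).
Simplifying: h(y) = y^3 - 2*y^2 - 48*y - 48.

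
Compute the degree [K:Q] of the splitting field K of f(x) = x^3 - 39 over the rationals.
[K:Q] = 6

x^3 - 39 has one real root r = 39^(1/3) and two complex roots r*zeta_3, r*zeta_3^2 where zeta_3 = e^(2*pi*i/3). The splitting field is Q(r, zeta_3). [Q(r):Q] = 3 and [Q(zeta_3):Q] = 2 with gcd = 1, so [Q(r, zeta_3):Q] = 3 * 2 = 6.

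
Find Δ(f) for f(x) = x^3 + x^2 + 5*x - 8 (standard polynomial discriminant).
Δ = -2891

For x^3 + a x^2 + b x + c the discriminant is Δ = 18 a b c - 4 a^3 c + a^2 b^2 - 4 b^3 - 27 c^2.
Plug a = 1, b = 5, c = -8:
  18*(1)*(5)*(-8) - 4*(1)^3*(-8) + (1)^2*(5)^2 - 4*(5)^3 - 27*(-8)^2
  = -720 + (32) + 25 + (-500) + (-1728)
  = -2891.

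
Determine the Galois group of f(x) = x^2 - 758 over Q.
Gal(K/Q) = Z/2Z (cyclic of order 2)

x^2 - 758 is irreducible over Q since 758 is not a rational square. The splitting field Q(sqrt(758)) has degree 2 over Q, and its unique nontrivial automorphism is sqrt(758) ↦ -sqrt(758). Hence Gal(Q(sqrt(758))/Q) = Z/2Z.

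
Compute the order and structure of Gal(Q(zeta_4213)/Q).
|Gal(Q(zeta_4213)/Q)| = phi(4213) = 3820; group ≅ (Z/4213Z)^* ≅ Z/10Z × Z/382Z

The n-th cyclotomic polynomial Φ_4213(x) is the minimal polynomial of zeta_4213 over Q and has degree phi(4213) = 3820. So Q(zeta_4213) is a degree-3820 Galois extension with Galois group (Z/4213Z)^*. By CRT, (Z/4213Z)^* ≅ (Z/11Z)^* × (Z/383Z)^*. Each prime-power unit group is (Z/11Z)^* ≅ Z/10Z; (Z/383Z)^* ≅ Z/382Z. Hence Gal(Q(zeta_4213)/Q) ≅ Z/10Z × Z/382Z.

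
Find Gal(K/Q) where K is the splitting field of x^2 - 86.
Gal(K/Q) = Z/2Z (cyclic of order 2)

x^2 - 86 is irreducible over Q since 86 is not a rational square. The splitting field Q(sqrt(86)) has degree 2 over Q, and its unique nontrivial automorphism is sqrt(86) ↦ -sqrt(86). Hence Gal(Q(sqrt(86))/Q) = Z/2Z.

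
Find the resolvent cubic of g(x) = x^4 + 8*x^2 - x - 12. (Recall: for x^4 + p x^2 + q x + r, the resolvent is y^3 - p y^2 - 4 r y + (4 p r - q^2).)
h(y) = y^3 - 8*y^2 + 48*y - 385

Identify coefficients: p = 8, q = -1, r = -12.
Plug into h(y) = y^3 - p y^2 - 4 r y + (4 p r - q^2):
  h(y) = y^3 - (8) y^2 - 4*(-12) y + (4*(8)*(-12) - (-1)^2)
       = y^3 + (-8) y^2 + (48) y + (-385).
Simplifying: h(y) = y^3 - 8*y^2 + 48*y - 385.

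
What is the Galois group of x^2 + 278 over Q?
Gal(K/Q) = Z/2Z (cyclic of order 2)

x^2 + 278 is irreducible over Q since -278 is not a rational square. The splitting field Q(sqrt(-278)) has degree 2 over Q, and its unique nontrivial automorphism is sqrt(-278) ↦ -sqrt(-278). Hence Gal(Q(sqrt(-278))/Q) = Z/2Z.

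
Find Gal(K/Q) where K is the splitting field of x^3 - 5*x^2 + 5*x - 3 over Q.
Gal(K/Q) = S_3 (symmetric group of order 6)

Compute the discriminant of x^3 + (-5)*x^2 + (5)*x + (-3): Δ = -268. Since Δ is not a rational square, the Galois group is not contained in A_3; it must be the full S_3 (irreducibility of the cubic rules out anything smaller).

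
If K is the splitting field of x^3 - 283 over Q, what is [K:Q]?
[K:Q] = 6

x^3 - 283 has one real root r = 283^(1/3) and two complex roots r*zeta_3, r*zeta_3^2 where zeta_3 = e^(2*pi*i/3). The splitting field is Q(r, zeta_3). [Q(r):Q] = 3 and [Q(zeta_3):Q] = 2 with gcd = 1, so [Q(r, zeta_3):Q] = 3 * 2 = 6.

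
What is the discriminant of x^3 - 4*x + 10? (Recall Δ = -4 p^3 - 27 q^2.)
Δ = -2444

For a depressed cubic x^3 + p x + q the discriminant is Δ = -4 p^3 - 27 q^2 = -4*(-4)^3 - 27*(10)^2 = 256 - 2700 = -2444.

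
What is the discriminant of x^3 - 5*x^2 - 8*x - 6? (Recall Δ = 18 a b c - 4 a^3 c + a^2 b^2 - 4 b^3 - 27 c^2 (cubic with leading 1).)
Δ = -4644

For x^3 + a x^2 + b x + c the discriminant is Δ = 18 a b c - 4 a^3 c + a^2 b^2 - 4 b^3 - 27 c^2.
Plug a = -5, b = -8, c = -6:
  18*(-5)*(-8)*(-6) - 4*(-5)^3*(-6) + (-5)^2*(-8)^2 - 4*(-8)^3 - 27*(-6)^2
  = -4320 + (-3000) + 1600 + (2048) + (-972)
  = -4644.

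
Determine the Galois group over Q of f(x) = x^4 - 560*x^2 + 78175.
Gal(K/Q) = V_4 (Klein four-group, Z/2Z × Z/2Z)

f factors as (x^2 - 295)(x^2 - 265), so the splitting field is K = Q(sqrt(295), sqrt(265)). The elements 295, 265, 78175 are all non-squares in Q, so sqrt(295) and sqrt(265) generate independent quadratic extensions. Thus [K:Q] = 4 and Gal(K/Q) is generated by the two order-2 automorphisms sqrt(295) ↦ -sqrt(295) and sqrt(265) ↦ -sqrt(265), giving V_4.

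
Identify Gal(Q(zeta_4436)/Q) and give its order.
|Gal(Q(zeta_4436)/Q)| = phi(4436) = 2216; group ≅ (Z/4436Z)^* ≅ Z/2Z × Z/1108Z

The n-th cyclotomic polynomial Φ_4436(x) is the minimal polynomial of zeta_4436 over Q and has degree phi(4436) = 2216. So Q(zeta_4436) is a degree-2216 Galois extension with Galois group (Z/4436Z)^*. By CRT, (Z/4436Z)^* ≅ (Z/4Z)^* × (Z/1109Z)^*. Each prime-power unit group is (Z/4Z)^* ≅ Z/2Z; (Z/1109Z)^* ≅ Z/1108Z. Hence Gal(Q(zeta_4436)/Q) ≅ Z/2Z × Z/1108Z.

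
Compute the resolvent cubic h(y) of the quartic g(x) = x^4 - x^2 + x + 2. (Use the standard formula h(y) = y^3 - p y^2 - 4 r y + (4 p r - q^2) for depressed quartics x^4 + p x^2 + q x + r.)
h(y) = y^3 + y^2 - 8*y - 9

Identify coefficients: p = -1, q = 1, r = 2.
Plug into h(y) = y^3 - p y^2 - 4 r y + (4 p r - q^2):
  h(y) = y^3 - (-1) y^2 - 4*(2) y + (4*(-1)*(2) - (1)^2)
       = y^3 + (1) y^2 + (-8) y + (-9).
Simplifying: h(y) = y^3 + y^2 - 8*y - 9.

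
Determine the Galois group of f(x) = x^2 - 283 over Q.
Gal(K/Q) = Z/2Z (cyclic of order 2)

x^2 - 283 is irreducible over Q since 283 is not a rational square. The splitting field Q(sqrt(283)) has degree 2 over Q, and its unique nontrivial automorphism is sqrt(283) ↦ -sqrt(283). Hence Gal(Q(sqrt(283))/Q) = Z/2Z.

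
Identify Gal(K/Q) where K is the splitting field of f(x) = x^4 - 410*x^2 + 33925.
Gal(K/Q) = V_4 (Klein four-group, Z/2Z × Z/2Z)

f factors as (x^2 - 295)(x^2 - 115), so the splitting field is K = Q(sqrt(295), sqrt(115)). The elements 295, 115, 33925 are all non-squares in Q, so sqrt(295) and sqrt(115) generate independent quadratic extensions. Thus [K:Q] = 4 and Gal(K/Q) is generated by the two order-2 automorphisms sqrt(295) ↦ -sqrt(295) and sqrt(115) ↦ -sqrt(115), giving V_4.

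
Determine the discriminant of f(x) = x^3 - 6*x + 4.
Δ = 432

For a depressed cubic x^3 + p x + q the discriminant is Δ = -4 p^3 - 27 q^2 = -4*(-6)^3 - 27*(4)^2 = 864 - 432 = 432.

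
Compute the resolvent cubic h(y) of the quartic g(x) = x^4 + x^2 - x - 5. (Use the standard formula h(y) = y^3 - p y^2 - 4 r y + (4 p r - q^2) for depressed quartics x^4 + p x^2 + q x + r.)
h(y) = y^3 - y^2 + 20*y - 21

Identify coefficients: p = 1, q = -1, r = -5.
Plug into h(y) = y^3 - p y^2 - 4 r y + (4 p r - q^2):
  h(y) = y^3 - (1) y^2 - 4*(-5) y + (4*(1)*(-5) - (-1)^2)
       = y^3 + (-1) y^2 + (20) y + (-21).
Simplifying: h(y) = y^3 - y^2 + 20*y - 21.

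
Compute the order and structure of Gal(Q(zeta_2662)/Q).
|Gal(Q(zeta_2662)/Q)| = phi(2662) = 1210; group ≅ (Z/2662Z)^* ≅ Z/1210Z

The n-th cyclotomic polynomial Φ_2662(x) is the minimal polynomial of zeta_2662 over Q and has degree phi(2662) = 1210. So Q(zeta_2662) is a degree-1210 Galois extension with Galois group (Z/2662Z)^*. By CRT, (Z/2662Z)^* ≅ (Z/2Z)^* × (Z/1331Z)^*. Each prime-power unit group is (Z/2Z)^* ≅ trivial group (order 1); (Z/1331Z)^* ≅ Z/1210Z. Hence Gal(Q(zeta_2662)/Q) ≅ Z/1210Z.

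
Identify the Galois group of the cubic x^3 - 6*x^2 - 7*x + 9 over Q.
Gal(K/Q) = S_3 (symmetric group of order 6)

Compute the discriminant of x^3 + (-6)*x^2 + (-7)*x + (9): Δ = 15529. Since Δ is not a rational square, the Galois group is not contained in A_3; it must be the full S_3 (irreducibility of the cubic rules out anything smaller).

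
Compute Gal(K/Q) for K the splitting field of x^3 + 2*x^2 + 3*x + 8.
Gal(K/Q) = S_3 (symmetric group of order 6)

Compute the discriminant of x^3 + (2)*x^2 + (3)*x + (8): Δ = -1192. Since Δ is not a rational square, the Galois group is not contained in A_3; it must be the full S_3 (irreducibility of the cubic rules out anything smaller).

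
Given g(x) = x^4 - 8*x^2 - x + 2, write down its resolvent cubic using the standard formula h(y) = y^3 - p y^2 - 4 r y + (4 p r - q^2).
h(y) = y^3 + 8*y^2 - 8*y - 65

Identify coefficients: p = -8, q = -1, r = 2.
Plug into h(y) = y^3 - p y^2 - 4 r y + (4 p r - q^2):
  h(y) = y^3 - (-8) y^2 - 4*(2) y + (4*(-8)*(2) - (-1)^2)
       = y^3 + (8) y^2 + (-8) y + (-65).
Simplifying: h(y) = y^3 + 8*y^2 - 8*y - 65.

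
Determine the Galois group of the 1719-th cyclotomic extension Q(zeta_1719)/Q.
|Gal(Q(zeta_1719)/Q)| = phi(1719) = 1140; group ≅ (Z/1719Z)^* ≅ Z/6Z × Z/190Z

The n-th cyclotomic polynomial Φ_1719(x) is the minimal polynomial of zeta_1719 over Q and has degree phi(1719) = 1140. So Q(zeta_1719) is a degree-1140 Galois extension with Galois group (Z/1719Z)^*. By CRT, (Z/1719Z)^* ≅ (Z/9Z)^* × (Z/191Z)^*. Each prime-power unit group is (Z/9Z)^* ≅ Z/6Z; (Z/191Z)^* ≅ Z/190Z. Hence Gal(Q(zeta_1719)/Q) ≅ Z/6Z × Z/190Z.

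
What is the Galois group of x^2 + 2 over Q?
Gal(K/Q) = Z/2Z (cyclic of order 2)

x^2 + 2 is irreducible over Q since -2 is not a rational square. The splitting field Q(sqrt(-2)) has degree 2 over Q, and its unique nontrivial automorphism is sqrt(-2) ↦ -sqrt(-2). Hence Gal(Q(sqrt(-2))/Q) = Z/2Z.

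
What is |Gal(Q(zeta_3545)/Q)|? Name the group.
|Gal(Q(zeta_3545)/Q)| = phi(3545) = 2832; group ≅ (Z/3545Z)^* ≅ Z/4Z × Z/708Z

The n-th cyclotomic polynomial Φ_3545(x) is the minimal polynomial of zeta_3545 over Q and has degree phi(3545) = 2832. So Q(zeta_3545) is a degree-2832 Galois extension with Galois group (Z/3545Z)^*. By CRT, (Z/3545Z)^* ≅ (Z/5Z)^* × (Z/709Z)^*. Each prime-power unit group is (Z/5Z)^* ≅ Z/4Z; (Z/709Z)^* ≅ Z/708Z. Hence Gal(Q(zeta_3545)/Q) ≅ Z/4Z × Z/708Z.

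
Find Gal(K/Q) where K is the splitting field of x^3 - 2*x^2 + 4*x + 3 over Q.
Gal(K/Q) = S_3 (symmetric group of order 6)

Compute the discriminant of x^3 + (-2)*x^2 + (4)*x + (3): Δ = -771. Since Δ is not a rational square, the Galois group is not contained in A_3; it must be the full S_3 (irreducibility of the cubic rules out anything smaller).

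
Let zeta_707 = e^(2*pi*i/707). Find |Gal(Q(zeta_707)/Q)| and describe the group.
|Gal(Q(zeta_707)/Q)| = phi(707) = 600; group ≅ (Z/707Z)^* ≅ Z/6Z × Z/100Z

The n-th cyclotomic polynomial Φ_707(x) is the minimal polynomial of zeta_707 over Q and has degree phi(707) = 600. So Q(zeta_707) is a degree-600 Galois extension with Galois group (Z/707Z)^*. By CRT, (Z/707Z)^* ≅ (Z/7Z)^* × (Z/101Z)^*. Each prime-power unit group is (Z/7Z)^* ≅ Z/6Z; (Z/101Z)^* ≅ Z/100Z. Hence Gal(Q(zeta_707)/Q) ≅ Z/6Z × Z/100Z.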